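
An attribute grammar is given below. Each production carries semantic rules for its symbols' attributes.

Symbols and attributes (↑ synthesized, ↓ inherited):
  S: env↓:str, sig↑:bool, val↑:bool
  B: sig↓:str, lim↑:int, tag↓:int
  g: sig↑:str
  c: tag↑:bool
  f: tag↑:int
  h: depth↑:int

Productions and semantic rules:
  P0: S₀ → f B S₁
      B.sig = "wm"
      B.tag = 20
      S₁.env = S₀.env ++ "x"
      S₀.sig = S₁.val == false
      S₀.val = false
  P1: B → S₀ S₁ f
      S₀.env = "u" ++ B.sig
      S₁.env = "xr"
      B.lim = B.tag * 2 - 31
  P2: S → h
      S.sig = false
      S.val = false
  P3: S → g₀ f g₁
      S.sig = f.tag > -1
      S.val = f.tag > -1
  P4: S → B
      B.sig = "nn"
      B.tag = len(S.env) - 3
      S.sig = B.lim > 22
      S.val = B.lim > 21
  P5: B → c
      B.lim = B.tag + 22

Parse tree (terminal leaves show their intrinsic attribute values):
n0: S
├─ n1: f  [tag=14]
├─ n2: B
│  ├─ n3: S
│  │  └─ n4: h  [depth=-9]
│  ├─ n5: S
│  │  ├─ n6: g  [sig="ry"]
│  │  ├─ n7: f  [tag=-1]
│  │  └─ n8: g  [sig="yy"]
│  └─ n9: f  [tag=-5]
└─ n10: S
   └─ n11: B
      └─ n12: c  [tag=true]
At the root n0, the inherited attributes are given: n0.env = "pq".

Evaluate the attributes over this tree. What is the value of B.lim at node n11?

1. n0.env = "pq"  [given at root]
2. n1.tag = 14  [terminal]
3. n2.sig = "wm"  ["wm"]
4. n2.tag = 20  [20]
5. n3.env = "uwm"  ["u" ++ B.sig]
6. n4.depth = -9  [terminal]
7. n3.sig = false  [false]
8. n3.val = false  [false]
9. n5.env = "xr"  ["xr"]
10. n6.sig = "ry"  [terminal]
11. n7.tag = -1  [terminal]
12. n8.sig = "yy"  [terminal]
13. n5.sig = false  [f.tag > -1]
14. n5.val = false  [f.tag > -1]
15. n9.tag = -5  [terminal]
16. n2.lim = 9  [B.tag * 2 - 31]
17. n10.env = "pqx"  [S₀.env ++ "x"]
18. n11.sig = "nn"  ["nn"]
19. n11.tag = 0  [len(S.env) - 3]
20. n12.tag = true  [terminal]
21. n11.lim = 22  [B.tag + 22]
22. n10.sig = false  [B.lim > 22]
23. n10.val = true  [B.lim > 21]
24. n0.sig = false  [S₁.val == false]
25. n0.val = false  [false]

22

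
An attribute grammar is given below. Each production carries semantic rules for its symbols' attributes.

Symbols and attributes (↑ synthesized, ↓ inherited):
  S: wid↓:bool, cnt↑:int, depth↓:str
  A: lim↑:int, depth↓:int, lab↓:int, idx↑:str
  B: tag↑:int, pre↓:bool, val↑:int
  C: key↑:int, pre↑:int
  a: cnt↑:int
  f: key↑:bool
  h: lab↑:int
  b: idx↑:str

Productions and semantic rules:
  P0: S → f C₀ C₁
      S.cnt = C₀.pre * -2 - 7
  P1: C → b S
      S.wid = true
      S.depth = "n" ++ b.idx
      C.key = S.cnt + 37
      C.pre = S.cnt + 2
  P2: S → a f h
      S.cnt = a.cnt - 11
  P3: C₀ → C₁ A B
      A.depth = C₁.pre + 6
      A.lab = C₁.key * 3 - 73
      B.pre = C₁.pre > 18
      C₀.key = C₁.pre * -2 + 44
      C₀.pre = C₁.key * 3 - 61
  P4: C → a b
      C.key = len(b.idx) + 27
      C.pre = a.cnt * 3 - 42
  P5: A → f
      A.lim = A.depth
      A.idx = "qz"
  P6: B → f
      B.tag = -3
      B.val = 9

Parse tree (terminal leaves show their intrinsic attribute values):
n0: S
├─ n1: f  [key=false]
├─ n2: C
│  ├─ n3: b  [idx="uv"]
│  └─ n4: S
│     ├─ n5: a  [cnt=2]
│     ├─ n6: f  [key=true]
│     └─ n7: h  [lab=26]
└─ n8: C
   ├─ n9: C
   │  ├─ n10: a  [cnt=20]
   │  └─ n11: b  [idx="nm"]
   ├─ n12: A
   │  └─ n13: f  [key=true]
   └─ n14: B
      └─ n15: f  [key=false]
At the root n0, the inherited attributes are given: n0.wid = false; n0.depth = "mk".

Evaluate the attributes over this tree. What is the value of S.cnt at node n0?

7

1. n0.wid = false  [given at root]
2. n0.depth = "mk"  [given at root]
3. n1.key = false  [terminal]
4. n3.idx = "uv"  [terminal]
5. n4.wid = true  [true]
6. n4.depth = "nuv"  ["n" ++ b.idx]
7. n5.cnt = 2  [terminal]
8. n6.key = true  [terminal]
9. n7.lab = 26  [terminal]
10. n4.cnt = -9  [a.cnt - 11]
11. n2.key = 28  [S.cnt + 37]
12. n2.pre = -7  [S.cnt + 2]
13. n10.cnt = 20  [terminal]
14. n11.idx = "nm"  [terminal]
15. n9.key = 29  [len(b.idx) + 27]
16. n9.pre = 18  [a.cnt * 3 - 42]
17. n12.depth = 24  [C₁.pre + 6]
18. n12.lab = 14  [C₁.key * 3 - 73]
19. n13.key = true  [terminal]
20. n12.lim = 24  [A.depth]
21. n12.idx = "qz"  ["qz"]
22. n14.pre = false  [C₁.pre > 18]
23. n15.key = false  [terminal]
24. n14.tag = -3  [-3]
25. n14.val = 9  [9]
26. n8.key = 8  [C₁.pre * -2 + 44]
27. n8.pre = 26  [C₁.key * 3 - 61]
28. n0.cnt = 7  [C₀.pre * -2 - 7]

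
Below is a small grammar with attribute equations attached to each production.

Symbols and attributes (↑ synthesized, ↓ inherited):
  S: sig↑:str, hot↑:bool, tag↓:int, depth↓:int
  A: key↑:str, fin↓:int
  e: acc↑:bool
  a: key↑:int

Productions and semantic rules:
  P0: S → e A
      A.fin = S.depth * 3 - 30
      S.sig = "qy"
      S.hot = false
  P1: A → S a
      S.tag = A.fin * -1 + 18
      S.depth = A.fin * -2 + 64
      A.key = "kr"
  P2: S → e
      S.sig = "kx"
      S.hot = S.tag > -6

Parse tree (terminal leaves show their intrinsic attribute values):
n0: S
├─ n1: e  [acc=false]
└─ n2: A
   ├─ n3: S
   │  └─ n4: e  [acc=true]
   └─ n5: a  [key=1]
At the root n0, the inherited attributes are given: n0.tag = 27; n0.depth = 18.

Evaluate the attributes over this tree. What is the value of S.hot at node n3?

1. n0.tag = 27  [given at root]
2. n0.depth = 18  [given at root]
3. n1.acc = false  [terminal]
4. n2.fin = 24  [S.depth * 3 - 30]
5. n3.tag = -6  [A.fin * -1 + 18]
6. n3.depth = 16  [A.fin * -2 + 64]
7. n4.acc = true  [terminal]
8. n3.sig = "kx"  ["kx"]
9. n3.hot = false  [S.tag > -6]
10. n5.key = 1  [terminal]
11. n2.key = "kr"  ["kr"]
12. n0.sig = "qy"  ["qy"]
13. n0.hot = false  [false]

false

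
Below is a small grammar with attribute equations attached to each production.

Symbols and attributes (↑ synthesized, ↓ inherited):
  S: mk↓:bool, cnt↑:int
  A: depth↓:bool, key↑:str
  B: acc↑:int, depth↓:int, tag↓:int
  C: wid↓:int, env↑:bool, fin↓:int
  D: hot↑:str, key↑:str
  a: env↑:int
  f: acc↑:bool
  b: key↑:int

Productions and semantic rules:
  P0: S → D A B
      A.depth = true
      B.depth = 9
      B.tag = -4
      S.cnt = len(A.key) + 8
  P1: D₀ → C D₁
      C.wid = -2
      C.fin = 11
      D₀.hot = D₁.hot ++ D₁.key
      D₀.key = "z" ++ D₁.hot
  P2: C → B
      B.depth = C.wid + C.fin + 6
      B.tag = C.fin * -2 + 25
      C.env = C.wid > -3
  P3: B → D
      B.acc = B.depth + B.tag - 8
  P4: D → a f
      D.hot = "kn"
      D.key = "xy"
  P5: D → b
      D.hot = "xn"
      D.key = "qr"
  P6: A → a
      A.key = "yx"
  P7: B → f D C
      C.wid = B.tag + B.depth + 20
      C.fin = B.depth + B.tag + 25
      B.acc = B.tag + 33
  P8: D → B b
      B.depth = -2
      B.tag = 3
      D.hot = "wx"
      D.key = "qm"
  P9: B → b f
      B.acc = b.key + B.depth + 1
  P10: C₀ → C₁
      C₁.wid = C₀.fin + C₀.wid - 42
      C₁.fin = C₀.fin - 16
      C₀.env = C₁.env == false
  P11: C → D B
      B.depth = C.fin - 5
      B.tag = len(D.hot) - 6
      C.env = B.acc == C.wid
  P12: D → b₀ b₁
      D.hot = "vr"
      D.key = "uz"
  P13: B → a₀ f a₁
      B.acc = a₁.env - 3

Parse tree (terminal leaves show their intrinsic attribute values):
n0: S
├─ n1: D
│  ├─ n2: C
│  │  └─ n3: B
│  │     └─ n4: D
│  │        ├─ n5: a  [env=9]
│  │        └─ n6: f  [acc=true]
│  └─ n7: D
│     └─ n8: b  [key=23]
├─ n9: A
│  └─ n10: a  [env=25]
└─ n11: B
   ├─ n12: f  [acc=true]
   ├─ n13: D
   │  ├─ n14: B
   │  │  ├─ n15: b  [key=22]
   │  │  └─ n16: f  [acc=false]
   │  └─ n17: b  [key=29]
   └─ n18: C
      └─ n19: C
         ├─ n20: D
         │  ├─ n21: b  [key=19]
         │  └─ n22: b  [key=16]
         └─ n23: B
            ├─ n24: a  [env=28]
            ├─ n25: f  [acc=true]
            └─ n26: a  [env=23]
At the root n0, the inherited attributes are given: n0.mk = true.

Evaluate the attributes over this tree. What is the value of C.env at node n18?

true

1. n0.mk = true  [given at root]
2. n2.wid = -2  [-2]
3. n2.fin = 11  [11]
4. n3.depth = 15  [C.wid + C.fin + 6]
5. n3.tag = 3  [C.fin * -2 + 25]
6. n5.env = 9  [terminal]
7. n6.acc = true  [terminal]
8. n4.hot = "kn"  ["kn"]
9. n4.key = "xy"  ["xy"]
10. n3.acc = 10  [B.depth + B.tag - 8]
11. n2.env = true  [C.wid > -3]
12. n8.key = 23  [terminal]
13. n7.hot = "xn"  ["xn"]
14. n7.key = "qr"  ["qr"]
15. n1.hot = "xnqr"  [D₁.hot ++ D₁.key]
16. n1.key = "zxn"  ["z" ++ D₁.hot]
17. n9.depth = true  [true]
18. n10.env = 25  [terminal]
19. n9.key = "yx"  ["yx"]
20. n11.depth = 9  [9]
21. n11.tag = -4  [-4]
22. n12.acc = true  [terminal]
23. n14.depth = -2  [-2]
24. n14.tag = 3  [3]
25. n15.key = 22  [terminal]
26. n16.acc = false  [terminal]
27. n14.acc = 21  [b.key + B.depth + 1]
28. n17.key = 29  [terminal]
29. n13.hot = "wx"  ["wx"]
30. n13.key = "qm"  ["qm"]
31. n18.wid = 25  [B.tag + B.depth + 20]
32. n18.fin = 30  [B.depth + B.tag + 25]
33. n19.wid = 13  [C₀.fin + C₀.wid - 42]
34. n19.fin = 14  [C₀.fin - 16]
35. n21.key = 19  [terminal]
36. n22.key = 16  [terminal]
37. n20.hot = "vr"  ["vr"]
38. n20.key = "uz"  ["uz"]
39. n23.depth = 9  [C.fin - 5]
40. n23.tag = -4  [len(D.hot) - 6]
41. n24.env = 28  [terminal]
42. n25.acc = true  [terminal]
43. n26.env = 23  [terminal]
44. n23.acc = 20  [a₁.env - 3]
45. n19.env = false  [B.acc == C.wid]
46. n18.env = true  [C₁.env == false]
47. n11.acc = 29  [B.tag + 33]
48. n0.cnt = 10  [len(A.key) + 8]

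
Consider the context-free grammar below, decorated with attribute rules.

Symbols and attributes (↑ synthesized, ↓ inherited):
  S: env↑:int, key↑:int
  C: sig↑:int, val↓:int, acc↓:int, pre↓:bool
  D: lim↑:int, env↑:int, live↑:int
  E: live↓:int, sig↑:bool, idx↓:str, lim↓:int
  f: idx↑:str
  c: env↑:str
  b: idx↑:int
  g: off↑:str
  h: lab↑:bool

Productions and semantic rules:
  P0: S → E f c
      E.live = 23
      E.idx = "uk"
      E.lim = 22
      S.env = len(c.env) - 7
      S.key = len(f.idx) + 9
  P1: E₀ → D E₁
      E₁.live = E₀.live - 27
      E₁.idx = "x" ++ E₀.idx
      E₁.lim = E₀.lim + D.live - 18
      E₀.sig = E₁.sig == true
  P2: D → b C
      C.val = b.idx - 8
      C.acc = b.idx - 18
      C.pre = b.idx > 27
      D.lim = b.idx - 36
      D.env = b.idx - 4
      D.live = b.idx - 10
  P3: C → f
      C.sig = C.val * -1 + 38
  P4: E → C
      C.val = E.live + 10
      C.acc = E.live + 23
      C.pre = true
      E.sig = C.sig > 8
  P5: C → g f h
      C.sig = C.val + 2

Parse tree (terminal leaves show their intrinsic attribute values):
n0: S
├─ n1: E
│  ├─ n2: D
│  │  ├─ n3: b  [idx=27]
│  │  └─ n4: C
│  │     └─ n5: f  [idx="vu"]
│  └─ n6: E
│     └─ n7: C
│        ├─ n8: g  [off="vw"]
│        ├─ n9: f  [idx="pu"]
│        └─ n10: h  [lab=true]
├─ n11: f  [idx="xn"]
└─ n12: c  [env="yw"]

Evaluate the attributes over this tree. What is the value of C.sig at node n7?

1. n1.live = 23  [23]
2. n1.idx = "uk"  ["uk"]
3. n1.lim = 22  [22]
4. n3.idx = 27  [terminal]
5. n4.val = 19  [b.idx - 8]
6. n4.acc = 9  [b.idx - 18]
7. n4.pre = false  [b.idx > 27]
8. n5.idx = "vu"  [terminal]
9. n4.sig = 19  [C.val * -1 + 38]
10. n2.lim = -9  [b.idx - 36]
11. n2.env = 23  [b.idx - 4]
12. n2.live = 17  [b.idx - 10]
13. n6.live = -4  [E₀.live - 27]
14. n6.idx = "xuk"  ["x" ++ E₀.idx]
15. n6.lim = 21  [E₀.lim + D.live - 18]
16. n7.val = 6  [E.live + 10]
17. n7.acc = 19  [E.live + 23]
18. n7.pre = true  [true]
19. n8.off = "vw"  [terminal]
20. n9.idx = "pu"  [terminal]
21. n10.lab = true  [terminal]
22. n7.sig = 8  [C.val + 2]
23. n6.sig = false  [C.sig > 8]
24. n1.sig = false  [E₁.sig == true]
25. n11.idx = "xn"  [terminal]
26. n12.env = "yw"  [terminal]
27. n0.env = -5  [len(c.env) - 7]
28. n0.key = 11  [len(f.idx) + 9]

8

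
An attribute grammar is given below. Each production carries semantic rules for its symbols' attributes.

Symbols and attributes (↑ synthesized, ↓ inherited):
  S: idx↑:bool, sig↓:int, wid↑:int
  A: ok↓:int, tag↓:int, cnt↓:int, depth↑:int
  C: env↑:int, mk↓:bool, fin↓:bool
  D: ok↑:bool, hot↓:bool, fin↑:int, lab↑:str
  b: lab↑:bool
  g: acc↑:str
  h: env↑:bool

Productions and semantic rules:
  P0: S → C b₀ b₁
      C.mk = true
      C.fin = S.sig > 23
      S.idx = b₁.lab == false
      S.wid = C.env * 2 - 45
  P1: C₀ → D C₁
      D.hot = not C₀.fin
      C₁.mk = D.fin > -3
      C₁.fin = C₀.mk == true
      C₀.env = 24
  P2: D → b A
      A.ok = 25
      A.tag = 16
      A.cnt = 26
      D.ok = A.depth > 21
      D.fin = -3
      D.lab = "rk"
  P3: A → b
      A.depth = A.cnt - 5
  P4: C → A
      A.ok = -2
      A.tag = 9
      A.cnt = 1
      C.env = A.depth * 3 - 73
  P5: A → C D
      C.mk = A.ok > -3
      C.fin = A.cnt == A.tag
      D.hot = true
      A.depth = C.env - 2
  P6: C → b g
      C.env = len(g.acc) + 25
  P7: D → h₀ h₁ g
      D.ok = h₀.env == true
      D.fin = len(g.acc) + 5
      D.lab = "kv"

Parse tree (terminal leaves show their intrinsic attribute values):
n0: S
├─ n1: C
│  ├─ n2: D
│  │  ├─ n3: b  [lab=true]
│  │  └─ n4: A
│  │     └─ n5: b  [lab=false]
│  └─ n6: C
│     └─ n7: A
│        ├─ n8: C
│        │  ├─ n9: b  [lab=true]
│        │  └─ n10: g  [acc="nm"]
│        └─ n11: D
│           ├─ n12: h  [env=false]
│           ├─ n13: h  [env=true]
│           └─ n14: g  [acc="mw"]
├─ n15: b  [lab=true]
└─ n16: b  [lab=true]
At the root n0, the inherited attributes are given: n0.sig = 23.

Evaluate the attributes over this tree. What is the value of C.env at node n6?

2

1. n0.sig = 23  [given at root]
2. n1.mk = true  [true]
3. n1.fin = false  [S.sig > 23]
4. n2.hot = true  [not C₀.fin]
5. n3.lab = true  [terminal]
6. n4.ok = 25  [25]
7. n4.tag = 16  [16]
8. n4.cnt = 26  [26]
9. n5.lab = false  [terminal]
10. n4.depth = 21  [A.cnt - 5]
11. n2.ok = false  [A.depth > 21]
12. n2.fin = -3  [-3]
13. n2.lab = "rk"  ["rk"]
14. n6.mk = false  [D.fin > -3]
15. n6.fin = true  [C₀.mk == true]
16. n7.ok = -2  [-2]
17. n7.tag = 9  [9]
18. n7.cnt = 1  [1]
19. n8.mk = true  [A.ok > -3]
20. n8.fin = false  [A.cnt == A.tag]
21. n9.lab = true  [terminal]
22. n10.acc = "nm"  [terminal]
23. n8.env = 27  [len(g.acc) + 25]
24. n11.hot = true  [true]
25. n12.env = false  [terminal]
26. n13.env = true  [terminal]
27. n14.acc = "mw"  [terminal]
28. n11.ok = false  [h₀.env == true]
29. n11.fin = 7  [len(g.acc) + 5]
30. n11.lab = "kv"  ["kv"]
31. n7.depth = 25  [C.env - 2]
32. n6.env = 2  [A.depth * 3 - 73]
33. n1.env = 24  [24]
34. n15.lab = true  [terminal]
35. n16.lab = true  [terminal]
36. n0.idx = false  [b₁.lab == false]
37. n0.wid = 3  [C.env * 2 - 45]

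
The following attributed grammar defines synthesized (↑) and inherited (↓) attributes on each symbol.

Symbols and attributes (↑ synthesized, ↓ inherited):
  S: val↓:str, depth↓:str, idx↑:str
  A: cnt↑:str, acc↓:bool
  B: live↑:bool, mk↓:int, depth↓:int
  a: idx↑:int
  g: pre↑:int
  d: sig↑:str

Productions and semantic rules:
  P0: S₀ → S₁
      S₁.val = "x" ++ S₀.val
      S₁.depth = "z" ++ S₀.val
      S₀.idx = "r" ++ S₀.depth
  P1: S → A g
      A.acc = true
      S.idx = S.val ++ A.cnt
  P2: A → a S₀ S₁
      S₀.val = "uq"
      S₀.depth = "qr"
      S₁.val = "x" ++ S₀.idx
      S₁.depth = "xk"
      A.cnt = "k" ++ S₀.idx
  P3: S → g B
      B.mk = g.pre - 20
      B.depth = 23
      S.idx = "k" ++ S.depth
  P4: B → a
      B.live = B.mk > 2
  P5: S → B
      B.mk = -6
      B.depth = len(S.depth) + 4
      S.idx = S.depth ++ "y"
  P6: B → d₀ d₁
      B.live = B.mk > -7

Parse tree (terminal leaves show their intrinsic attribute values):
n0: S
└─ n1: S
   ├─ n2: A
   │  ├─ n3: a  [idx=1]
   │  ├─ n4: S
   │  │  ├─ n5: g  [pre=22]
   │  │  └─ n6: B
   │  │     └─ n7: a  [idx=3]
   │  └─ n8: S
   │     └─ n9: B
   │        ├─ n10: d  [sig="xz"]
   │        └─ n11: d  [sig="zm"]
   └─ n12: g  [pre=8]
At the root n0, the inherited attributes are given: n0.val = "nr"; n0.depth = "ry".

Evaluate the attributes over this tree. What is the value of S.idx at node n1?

"xnrkkqr"

1. n0.val = "nr"  [given at root]
2. n0.depth = "ry"  [given at root]
3. n1.val = "xnr"  ["x" ++ S₀.val]
4. n1.depth = "znr"  ["z" ++ S₀.val]
5. n2.acc = true  [true]
6. n3.idx = 1  [terminal]
7. n4.val = "uq"  ["uq"]
8. n4.depth = "qr"  ["qr"]
9. n5.pre = 22  [terminal]
10. n6.mk = 2  [g.pre - 20]
11. n6.depth = 23  [23]
12. n7.idx = 3  [terminal]
13. n6.live = false  [B.mk > 2]
14. n4.idx = "kqr"  ["k" ++ S.depth]
15. n8.val = "xkqr"  ["x" ++ S₀.idx]
16. n8.depth = "xk"  ["xk"]
17. n9.mk = -6  [-6]
18. n9.depth = 6  [len(S.depth) + 4]
19. n10.sig = "xz"  [terminal]
20. n11.sig = "zm"  [terminal]
21. n9.live = true  [B.mk > -7]
22. n8.idx = "xky"  [S.depth ++ "y"]
23. n2.cnt = "kkqr"  ["k" ++ S₀.idx]
24. n12.pre = 8  [terminal]
25. n1.idx = "xnrkkqr"  [S.val ++ A.cnt]
26. n0.idx = "rry"  ["r" ++ S₀.depth]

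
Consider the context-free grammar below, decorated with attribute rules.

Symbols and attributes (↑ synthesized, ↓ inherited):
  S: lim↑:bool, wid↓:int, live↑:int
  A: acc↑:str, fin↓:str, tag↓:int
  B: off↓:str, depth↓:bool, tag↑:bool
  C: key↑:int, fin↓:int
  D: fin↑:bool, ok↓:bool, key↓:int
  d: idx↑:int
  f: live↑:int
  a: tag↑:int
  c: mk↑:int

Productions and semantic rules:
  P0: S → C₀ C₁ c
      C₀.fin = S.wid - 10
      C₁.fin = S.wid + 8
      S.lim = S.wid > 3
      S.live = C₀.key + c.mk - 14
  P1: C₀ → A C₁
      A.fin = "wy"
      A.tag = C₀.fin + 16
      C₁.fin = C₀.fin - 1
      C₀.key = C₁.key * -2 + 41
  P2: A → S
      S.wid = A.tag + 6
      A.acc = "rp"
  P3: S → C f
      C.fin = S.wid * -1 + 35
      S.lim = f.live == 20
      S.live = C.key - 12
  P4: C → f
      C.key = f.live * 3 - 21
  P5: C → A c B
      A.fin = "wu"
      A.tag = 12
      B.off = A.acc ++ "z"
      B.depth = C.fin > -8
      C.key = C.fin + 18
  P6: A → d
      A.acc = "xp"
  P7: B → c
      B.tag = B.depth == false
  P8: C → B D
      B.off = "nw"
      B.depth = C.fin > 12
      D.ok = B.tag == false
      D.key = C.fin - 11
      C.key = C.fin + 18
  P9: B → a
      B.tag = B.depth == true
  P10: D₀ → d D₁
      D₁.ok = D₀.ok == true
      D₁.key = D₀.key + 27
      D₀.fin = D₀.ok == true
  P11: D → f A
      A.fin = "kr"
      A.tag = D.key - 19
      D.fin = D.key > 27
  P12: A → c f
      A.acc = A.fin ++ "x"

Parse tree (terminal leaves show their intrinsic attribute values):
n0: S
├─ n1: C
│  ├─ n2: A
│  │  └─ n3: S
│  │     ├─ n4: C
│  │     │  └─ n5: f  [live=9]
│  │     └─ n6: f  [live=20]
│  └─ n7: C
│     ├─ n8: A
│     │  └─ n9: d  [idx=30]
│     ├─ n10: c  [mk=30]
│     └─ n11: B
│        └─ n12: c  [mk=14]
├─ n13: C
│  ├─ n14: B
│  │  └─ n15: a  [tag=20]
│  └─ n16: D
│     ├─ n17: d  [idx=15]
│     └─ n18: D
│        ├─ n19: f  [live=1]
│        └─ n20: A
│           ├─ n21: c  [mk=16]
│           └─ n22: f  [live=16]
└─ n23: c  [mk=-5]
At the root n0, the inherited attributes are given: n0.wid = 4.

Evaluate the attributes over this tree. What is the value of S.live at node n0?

0

1. n0.wid = 4  [given at root]
2. n1.fin = -6  [S.wid - 10]
3. n2.fin = "wy"  ["wy"]
4. n2.tag = 10  [C₀.fin + 16]
5. n3.wid = 16  [A.tag + 6]
6. n4.fin = 19  [S.wid * -1 + 35]
7. n5.live = 9  [terminal]
8. n4.key = 6  [f.live * 3 - 21]
9. n6.live = 20  [terminal]
10. n3.lim = true  [f.live == 20]
11. n3.live = -6  [C.key - 12]
12. n2.acc = "rp"  ["rp"]
13. n7.fin = -7  [C₀.fin - 1]
14. n8.fin = "wu"  ["wu"]
15. n8.tag = 12  [12]
16. n9.idx = 30  [terminal]
17. n8.acc = "xp"  ["xp"]
18. n10.mk = 30  [terminal]
19. n11.off = "xpz"  [A.acc ++ "z"]
20. n11.depth = true  [C.fin > -8]
21. n12.mk = 14  [terminal]
22. n11.tag = false  [B.depth == false]
23. n7.key = 11  [C.fin + 18]
24. n1.key = 19  [C₁.key * -2 + 41]
25. n13.fin = 12  [S.wid + 8]
26. n14.off = "nw"  ["nw"]
27. n14.depth = false  [C.fin > 12]
28. n15.tag = 20  [terminal]
29. n14.tag = false  [B.depth == true]
30. n16.ok = true  [B.tag == false]
31. n16.key = 1  [C.fin - 11]
32. n17.idx = 15  [terminal]
33. n18.ok = true  [D₀.ok == true]
34. n18.key = 28  [D₀.key + 27]
35. n19.live = 1  [terminal]
36. n20.fin = "kr"  ["kr"]
37. n20.tag = 9  [D.key - 19]
38. n21.mk = 16  [terminal]
39. n22.live = 16  [terminal]
40. n20.acc = "krx"  [A.fin ++ "x"]
41. n18.fin = true  [D.key > 27]
42. n16.fin = true  [D₀.ok == true]
43. n13.key = 30  [C.fin + 18]
44. n23.mk = -5  [terminal]
45. n0.lim = true  [S.wid > 3]
46. n0.live = 0  [C₀.key + c.mk - 14]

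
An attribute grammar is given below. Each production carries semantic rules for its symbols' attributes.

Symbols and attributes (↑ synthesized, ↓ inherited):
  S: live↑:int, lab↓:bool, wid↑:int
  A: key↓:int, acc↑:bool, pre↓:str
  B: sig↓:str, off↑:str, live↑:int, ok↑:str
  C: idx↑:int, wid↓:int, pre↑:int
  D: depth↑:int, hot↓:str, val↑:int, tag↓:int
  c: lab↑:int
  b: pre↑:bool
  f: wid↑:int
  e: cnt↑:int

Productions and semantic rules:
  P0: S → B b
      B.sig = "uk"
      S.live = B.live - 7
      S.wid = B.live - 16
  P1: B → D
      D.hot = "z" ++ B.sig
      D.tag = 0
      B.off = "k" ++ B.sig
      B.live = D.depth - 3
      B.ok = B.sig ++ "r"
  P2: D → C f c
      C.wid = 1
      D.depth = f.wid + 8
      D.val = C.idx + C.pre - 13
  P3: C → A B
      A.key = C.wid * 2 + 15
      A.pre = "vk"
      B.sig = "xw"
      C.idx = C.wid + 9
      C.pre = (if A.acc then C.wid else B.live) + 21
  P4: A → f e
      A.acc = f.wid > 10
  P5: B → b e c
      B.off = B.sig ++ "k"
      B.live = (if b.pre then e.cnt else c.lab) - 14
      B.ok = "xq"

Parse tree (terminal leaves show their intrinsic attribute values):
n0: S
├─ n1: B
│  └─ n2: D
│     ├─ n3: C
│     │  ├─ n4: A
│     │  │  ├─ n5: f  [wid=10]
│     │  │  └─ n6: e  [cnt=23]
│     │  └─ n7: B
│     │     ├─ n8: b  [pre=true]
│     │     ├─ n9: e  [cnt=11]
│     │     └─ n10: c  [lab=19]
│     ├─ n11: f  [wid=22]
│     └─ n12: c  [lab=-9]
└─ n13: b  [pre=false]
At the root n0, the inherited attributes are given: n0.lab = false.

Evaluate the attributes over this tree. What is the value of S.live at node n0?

1. n0.lab = false  [given at root]
2. n1.sig = "uk"  ["uk"]
3. n2.hot = "zuk"  ["z" ++ B.sig]
4. n2.tag = 0  [0]
5. n3.wid = 1  [1]
6. n4.key = 17  [C.wid * 2 + 15]
7. n4.pre = "vk"  ["vk"]
8. n5.wid = 10  [terminal]
9. n6.cnt = 23  [terminal]
10. n4.acc = false  [f.wid > 10]
11. n7.sig = "xw"  ["xw"]
12. n8.pre = true  [terminal]
13. n9.cnt = 11  [terminal]
14. n10.lab = 19  [terminal]
15. n7.off = "xwk"  [B.sig ++ "k"]
16. n7.live = -3  [(if b.pre then e.cnt else c.lab) - 14]
17. n7.ok = "xq"  ["xq"]
18. n3.idx = 10  [C.wid + 9]
19. n3.pre = 18  [(if A.acc then C.wid else B.live) + 21]
20. n11.wid = 22  [terminal]
21. n12.lab = -9  [terminal]
22. n2.depth = 30  [f.wid + 8]
23. n2.val = 15  [C.idx + C.pre - 13]
24. n1.off = "kuk"  ["k" ++ B.sig]
25. n1.live = 27  [D.depth - 3]
26. n1.ok = "ukr"  [B.sig ++ "r"]
27. n13.pre = false  [terminal]
28. n0.live = 20  [B.live - 7]
29. n0.wid = 11  [B.live - 16]

20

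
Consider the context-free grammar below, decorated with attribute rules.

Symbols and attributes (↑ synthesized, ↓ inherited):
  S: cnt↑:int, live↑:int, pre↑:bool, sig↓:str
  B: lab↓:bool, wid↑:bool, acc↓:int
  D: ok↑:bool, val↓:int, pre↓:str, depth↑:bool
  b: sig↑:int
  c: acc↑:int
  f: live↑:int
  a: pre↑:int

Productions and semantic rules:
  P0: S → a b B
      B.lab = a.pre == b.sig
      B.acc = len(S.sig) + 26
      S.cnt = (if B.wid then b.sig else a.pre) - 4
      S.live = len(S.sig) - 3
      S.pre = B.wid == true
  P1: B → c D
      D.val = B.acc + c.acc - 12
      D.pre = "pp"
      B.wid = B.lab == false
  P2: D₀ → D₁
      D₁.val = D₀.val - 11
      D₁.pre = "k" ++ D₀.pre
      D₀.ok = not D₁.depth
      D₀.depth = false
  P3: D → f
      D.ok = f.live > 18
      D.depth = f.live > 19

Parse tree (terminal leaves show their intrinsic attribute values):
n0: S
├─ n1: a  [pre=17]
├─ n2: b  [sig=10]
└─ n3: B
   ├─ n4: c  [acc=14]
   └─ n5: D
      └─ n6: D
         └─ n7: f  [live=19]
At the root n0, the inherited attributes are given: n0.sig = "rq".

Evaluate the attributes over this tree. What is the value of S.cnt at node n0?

1. n0.sig = "rq"  [given at root]
2. n1.pre = 17  [terminal]
3. n2.sig = 10  [terminal]
4. n3.lab = false  [a.pre == b.sig]
5. n3.acc = 28  [len(S.sig) + 26]
6. n4.acc = 14  [terminal]
7. n5.val = 30  [B.acc + c.acc - 12]
8. n5.pre = "pp"  ["pp"]
9. n6.val = 19  [D₀.val - 11]
10. n6.pre = "kpp"  ["k" ++ D₀.pre]
11. n7.live = 19  [terminal]
12. n6.ok = true  [f.live > 18]
13. n6.depth = false  [f.live > 19]
14. n5.ok = true  [not D₁.depth]
15. n5.depth = false  [false]
16. n3.wid = true  [B.lab == false]
17. n0.cnt = 6  [(if B.wid then b.sig else a.pre) - 4]
18. n0.live = -1  [len(S.sig) - 3]
19. n0.pre = true  [B.wid == true]

6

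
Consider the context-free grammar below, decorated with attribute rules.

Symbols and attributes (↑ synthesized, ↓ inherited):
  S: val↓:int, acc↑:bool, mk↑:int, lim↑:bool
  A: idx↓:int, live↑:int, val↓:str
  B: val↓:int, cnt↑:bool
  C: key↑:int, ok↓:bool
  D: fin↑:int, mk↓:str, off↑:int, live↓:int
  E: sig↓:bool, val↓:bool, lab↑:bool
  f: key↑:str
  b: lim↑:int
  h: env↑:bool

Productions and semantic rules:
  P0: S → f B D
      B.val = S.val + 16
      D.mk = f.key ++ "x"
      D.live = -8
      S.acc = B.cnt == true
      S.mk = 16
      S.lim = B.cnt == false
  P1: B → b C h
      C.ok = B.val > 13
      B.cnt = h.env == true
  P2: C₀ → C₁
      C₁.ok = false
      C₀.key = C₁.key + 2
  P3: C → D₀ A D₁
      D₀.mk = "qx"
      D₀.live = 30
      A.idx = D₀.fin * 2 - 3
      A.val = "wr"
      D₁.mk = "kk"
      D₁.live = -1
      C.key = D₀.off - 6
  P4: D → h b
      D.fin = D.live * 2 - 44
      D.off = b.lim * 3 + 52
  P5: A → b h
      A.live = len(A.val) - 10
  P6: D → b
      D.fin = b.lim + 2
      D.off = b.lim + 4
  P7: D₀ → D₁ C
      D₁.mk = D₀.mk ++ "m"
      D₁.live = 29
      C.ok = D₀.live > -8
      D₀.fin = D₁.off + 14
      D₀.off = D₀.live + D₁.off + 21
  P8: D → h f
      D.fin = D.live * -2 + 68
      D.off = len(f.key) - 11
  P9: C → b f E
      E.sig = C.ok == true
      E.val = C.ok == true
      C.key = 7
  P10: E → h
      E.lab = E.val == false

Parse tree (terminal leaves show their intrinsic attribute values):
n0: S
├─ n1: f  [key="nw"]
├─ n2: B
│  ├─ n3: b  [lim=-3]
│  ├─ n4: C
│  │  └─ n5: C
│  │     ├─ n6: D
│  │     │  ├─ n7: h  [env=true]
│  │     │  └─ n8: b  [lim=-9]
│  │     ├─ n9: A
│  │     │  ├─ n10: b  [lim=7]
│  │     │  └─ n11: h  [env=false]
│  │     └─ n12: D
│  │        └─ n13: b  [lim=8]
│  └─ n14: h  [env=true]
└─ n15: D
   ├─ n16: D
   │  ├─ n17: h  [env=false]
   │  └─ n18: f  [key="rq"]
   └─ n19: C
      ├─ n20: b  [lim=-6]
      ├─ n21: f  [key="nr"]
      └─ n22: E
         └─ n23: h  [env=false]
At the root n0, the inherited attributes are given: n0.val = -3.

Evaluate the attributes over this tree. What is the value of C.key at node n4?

1. n0.val = -3  [given at root]
2. n1.key = "nw"  [terminal]
3. n2.val = 13  [S.val + 16]
4. n3.lim = -3  [terminal]
5. n4.ok = false  [B.val > 13]
6. n5.ok = false  [false]
7. n6.mk = "qx"  ["qx"]
8. n6.live = 30  [30]
9. n7.env = true  [terminal]
10. n8.lim = -9  [terminal]
11. n6.fin = 16  [D.live * 2 - 44]
12. n6.off = 25  [b.lim * 3 + 52]
13. n9.idx = 29  [D₀.fin * 2 - 3]
14. n9.val = "wr"  ["wr"]
15. n10.lim = 7  [terminal]
16. n11.env = false  [terminal]
17. n9.live = -8  [len(A.val) - 10]
18. n12.mk = "kk"  ["kk"]
19. n12.live = -1  [-1]
20. n13.lim = 8  [terminal]
21. n12.fin = 10  [b.lim + 2]
22. n12.off = 12  [b.lim + 4]
23. n5.key = 19  [D₀.off - 6]
24. n4.key = 21  [C₁.key + 2]
25. n14.env = true  [terminal]
26. n2.cnt = true  [h.env == true]
27. n15.mk = "nwx"  [f.key ++ "x"]
28. n15.live = -8  [-8]
29. n16.mk = "nwxm"  [D₀.mk ++ "m"]
30. n16.live = 29  [29]
31. n17.env = false  [terminal]
32. n18.key = "rq"  [terminal]
33. n16.fin = 10  [D.live * -2 + 68]
34. n16.off = -9  [len(f.key) - 11]
35. n19.ok = false  [D₀.live > -8]
36. n20.lim = -6  [terminal]
37. n21.key = "nr"  [terminal]
38. n22.sig = false  [C.ok == true]
39. n22.val = false  [C.ok == true]
40. n23.env = false  [terminal]
41. n22.lab = true  [E.val == false]
42. n19.key = 7  [7]
43. n15.fin = 5  [D₁.off + 14]
44. n15.off = 4  [D₀.live + D₁.off + 21]
45. n0.acc = true  [B.cnt == true]
46. n0.mk = 16  [16]
47. n0.lim = false  [B.cnt == false]

21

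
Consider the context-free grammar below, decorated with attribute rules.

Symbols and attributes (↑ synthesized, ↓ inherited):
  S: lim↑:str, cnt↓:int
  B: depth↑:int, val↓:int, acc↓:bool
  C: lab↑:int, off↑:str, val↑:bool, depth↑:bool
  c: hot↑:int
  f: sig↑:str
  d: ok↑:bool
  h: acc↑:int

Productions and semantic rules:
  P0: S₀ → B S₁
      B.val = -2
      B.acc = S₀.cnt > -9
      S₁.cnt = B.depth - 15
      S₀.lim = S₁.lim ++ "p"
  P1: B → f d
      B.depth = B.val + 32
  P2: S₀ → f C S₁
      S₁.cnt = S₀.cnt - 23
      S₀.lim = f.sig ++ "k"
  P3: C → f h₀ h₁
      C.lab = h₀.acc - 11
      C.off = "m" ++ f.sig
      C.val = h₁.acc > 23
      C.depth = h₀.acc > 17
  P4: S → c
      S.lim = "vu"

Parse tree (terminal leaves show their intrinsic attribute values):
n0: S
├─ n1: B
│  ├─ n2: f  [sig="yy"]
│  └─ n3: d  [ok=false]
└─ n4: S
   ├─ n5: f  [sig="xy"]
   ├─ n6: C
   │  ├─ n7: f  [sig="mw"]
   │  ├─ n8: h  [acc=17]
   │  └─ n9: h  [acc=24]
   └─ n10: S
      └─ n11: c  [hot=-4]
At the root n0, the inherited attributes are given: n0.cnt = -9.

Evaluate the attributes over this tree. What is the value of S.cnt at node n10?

-8

1. n0.cnt = -9  [given at root]
2. n1.val = -2  [-2]
3. n1.acc = false  [S₀.cnt > -9]
4. n2.sig = "yy"  [terminal]
5. n3.ok = false  [terminal]
6. n1.depth = 30  [B.val + 32]
7. n4.cnt = 15  [B.depth - 15]
8. n5.sig = "xy"  [terminal]
9. n7.sig = "mw"  [terminal]
10. n8.acc = 17  [terminal]
11. n9.acc = 24  [terminal]
12. n6.lab = 6  [h₀.acc - 11]
13. n6.off = "mmw"  ["m" ++ f.sig]
14. n6.val = true  [h₁.acc > 23]
15. n6.depth = false  [h₀.acc > 17]
16. n10.cnt = -8  [S₀.cnt - 23]
17. n11.hot = -4  [terminal]
18. n10.lim = "vu"  ["vu"]
19. n4.lim = "xyk"  [f.sig ++ "k"]
20. n0.lim = "xykp"  [S₁.lim ++ "p"]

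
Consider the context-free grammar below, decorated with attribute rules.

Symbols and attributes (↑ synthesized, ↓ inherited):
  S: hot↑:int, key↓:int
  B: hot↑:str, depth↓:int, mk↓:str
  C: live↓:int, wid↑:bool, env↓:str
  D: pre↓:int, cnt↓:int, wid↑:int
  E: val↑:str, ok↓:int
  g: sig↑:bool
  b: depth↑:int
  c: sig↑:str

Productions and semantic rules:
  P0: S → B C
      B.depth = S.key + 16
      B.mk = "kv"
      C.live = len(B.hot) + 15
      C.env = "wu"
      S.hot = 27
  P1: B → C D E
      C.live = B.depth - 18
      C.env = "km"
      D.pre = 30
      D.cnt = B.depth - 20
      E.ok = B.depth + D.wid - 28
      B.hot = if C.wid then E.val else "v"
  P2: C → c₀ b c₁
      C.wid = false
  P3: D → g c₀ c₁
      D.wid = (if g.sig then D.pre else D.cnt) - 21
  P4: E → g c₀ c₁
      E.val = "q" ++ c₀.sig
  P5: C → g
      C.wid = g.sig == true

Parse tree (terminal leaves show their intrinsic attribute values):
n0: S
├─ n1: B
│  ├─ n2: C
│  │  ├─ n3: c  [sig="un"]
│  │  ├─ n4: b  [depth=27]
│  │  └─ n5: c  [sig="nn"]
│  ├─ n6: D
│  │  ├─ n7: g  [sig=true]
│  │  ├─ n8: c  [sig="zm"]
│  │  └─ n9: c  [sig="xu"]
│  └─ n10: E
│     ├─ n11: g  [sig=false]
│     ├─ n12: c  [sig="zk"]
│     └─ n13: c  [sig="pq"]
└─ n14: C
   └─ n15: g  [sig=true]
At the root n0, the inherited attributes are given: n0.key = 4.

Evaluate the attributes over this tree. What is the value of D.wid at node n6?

9

1. n0.key = 4  [given at root]
2. n1.depth = 20  [S.key + 16]
3. n1.mk = "kv"  ["kv"]
4. n2.live = 2  [B.depth - 18]
5. n2.env = "km"  ["km"]
6. n3.sig = "un"  [terminal]
7. n4.depth = 27  [terminal]
8. n5.sig = "nn"  [terminal]
9. n2.wid = false  [false]
10. n6.pre = 30  [30]
11. n6.cnt = 0  [B.depth - 20]
12. n7.sig = true  [terminal]
13. n8.sig = "zm"  [terminal]
14. n9.sig = "xu"  [terminal]
15. n6.wid = 9  [(if g.sig then D.pre else D.cnt) - 21]
16. n10.ok = 1  [B.depth + D.wid - 28]
17. n11.sig = false  [terminal]
18. n12.sig = "zk"  [terminal]
19. n13.sig = "pq"  [terminal]
20. n10.val = "qzk"  ["q" ++ c₀.sig]
21. n1.hot = "v"  [if C.wid then E.val else "v"]
22. n14.live = 16  [len(B.hot) + 15]
23. n14.env = "wu"  ["wu"]
24. n15.sig = true  [terminal]
25. n14.wid = true  [g.sig == true]
26. n0.hot = 27  [27]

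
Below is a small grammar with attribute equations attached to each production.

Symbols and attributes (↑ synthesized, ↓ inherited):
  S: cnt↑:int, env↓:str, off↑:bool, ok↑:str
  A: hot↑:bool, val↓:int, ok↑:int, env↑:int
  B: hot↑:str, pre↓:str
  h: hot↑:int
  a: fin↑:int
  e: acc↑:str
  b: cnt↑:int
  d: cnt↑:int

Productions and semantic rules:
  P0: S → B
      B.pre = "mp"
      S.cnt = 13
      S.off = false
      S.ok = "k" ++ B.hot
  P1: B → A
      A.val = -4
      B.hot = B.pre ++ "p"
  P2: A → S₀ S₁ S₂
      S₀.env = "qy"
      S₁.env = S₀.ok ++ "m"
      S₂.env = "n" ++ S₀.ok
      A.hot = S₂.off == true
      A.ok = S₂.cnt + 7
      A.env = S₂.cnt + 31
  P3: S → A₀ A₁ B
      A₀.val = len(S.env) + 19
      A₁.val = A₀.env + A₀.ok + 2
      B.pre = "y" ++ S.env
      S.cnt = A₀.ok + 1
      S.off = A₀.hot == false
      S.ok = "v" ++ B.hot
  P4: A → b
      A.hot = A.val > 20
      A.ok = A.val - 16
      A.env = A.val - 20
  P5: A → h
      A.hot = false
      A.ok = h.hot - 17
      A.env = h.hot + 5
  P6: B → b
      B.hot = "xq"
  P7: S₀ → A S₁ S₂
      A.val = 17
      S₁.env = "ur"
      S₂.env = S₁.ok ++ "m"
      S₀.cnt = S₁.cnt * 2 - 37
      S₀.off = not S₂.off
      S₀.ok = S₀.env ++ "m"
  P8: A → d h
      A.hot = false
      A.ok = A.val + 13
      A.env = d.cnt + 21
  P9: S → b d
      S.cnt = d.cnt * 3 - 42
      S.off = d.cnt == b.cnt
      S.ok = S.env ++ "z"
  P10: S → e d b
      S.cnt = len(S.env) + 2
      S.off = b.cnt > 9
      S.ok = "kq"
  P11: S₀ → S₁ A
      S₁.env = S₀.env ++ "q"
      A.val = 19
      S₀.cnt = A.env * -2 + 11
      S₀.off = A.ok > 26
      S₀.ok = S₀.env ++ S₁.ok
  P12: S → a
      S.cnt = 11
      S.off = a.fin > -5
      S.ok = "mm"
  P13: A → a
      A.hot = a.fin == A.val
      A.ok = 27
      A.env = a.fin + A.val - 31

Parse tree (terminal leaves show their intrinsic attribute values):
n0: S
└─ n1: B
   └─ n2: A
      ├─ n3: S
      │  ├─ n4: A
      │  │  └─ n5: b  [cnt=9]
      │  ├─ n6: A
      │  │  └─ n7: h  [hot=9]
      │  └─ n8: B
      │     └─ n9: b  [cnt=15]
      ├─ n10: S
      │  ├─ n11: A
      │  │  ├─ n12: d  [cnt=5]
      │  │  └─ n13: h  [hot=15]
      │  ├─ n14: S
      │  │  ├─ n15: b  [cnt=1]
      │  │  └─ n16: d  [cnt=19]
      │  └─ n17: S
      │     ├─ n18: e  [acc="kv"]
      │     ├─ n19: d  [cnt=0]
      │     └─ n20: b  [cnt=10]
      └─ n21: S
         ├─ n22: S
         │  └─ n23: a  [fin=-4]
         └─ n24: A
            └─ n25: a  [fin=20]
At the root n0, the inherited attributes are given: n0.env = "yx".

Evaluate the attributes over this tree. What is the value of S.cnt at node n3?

1. n0.env = "yx"  [given at root]
2. n1.pre = "mp"  ["mp"]
3. n2.val = -4  [-4]
4. n3.env = "qy"  ["qy"]
5. n4.val = 21  [len(S.env) + 19]
6. n5.cnt = 9  [terminal]
7. n4.hot = true  [A.val > 20]
8. n4.ok = 5  [A.val - 16]
9. n4.env = 1  [A.val - 20]
10. n6.val = 8  [A₀.env + A₀.ok + 2]
11. n7.hot = 9  [terminal]
12. n6.hot = false  [false]
13. n6.ok = -8  [h.hot - 17]
14. n6.env = 14  [h.hot + 5]
15. n8.pre = "yqy"  ["y" ++ S.env]
16. n9.cnt = 15  [terminal]
17. n8.hot = "xq"  ["xq"]
18. n3.cnt = 6  [A₀.ok + 1]
19. n3.off = false  [A₀.hot == false]
20. n3.ok = "vxq"  ["v" ++ B.hot]
21. n10.env = "vxqm"  [S₀.ok ++ "m"]
22. n11.val = 17  [17]
23. n12.cnt = 5  [terminal]
24. n13.hot = 15  [terminal]
25. n11.hot = false  [false]
26. n11.ok = 30  [A.val + 13]
27. n11.env = 26  [d.cnt + 21]
28. n14.env = "ur"  ["ur"]
29. n15.cnt = 1  [terminal]
30. n16.cnt = 19  [terminal]
31. n14.cnt = 15  [d.cnt * 3 - 42]
32. n14.off = false  [d.cnt == b.cnt]
33. n14.ok = "urz"  [S.env ++ "z"]
34. n17.env = "urzm"  [S₁.ok ++ "m"]
35. n18.acc = "kv"  [terminal]
36. n19.cnt = 0  [terminal]
37. n20.cnt = 10  [terminal]
38. n17.cnt = 6  [len(S.env) + 2]
39. n17.off = true  [b.cnt > 9]
40. n17.ok = "kq"  ["kq"]
41. n10.cnt = -7  [S₁.cnt * 2 - 37]
42. n10.off = false  [not S₂.off]
43. n10.ok = "vxqmm"  [S₀.env ++ "m"]
44. n21.env = "nvxq"  ["n" ++ S₀.ok]
45. n22.env = "nvxqq"  [S₀.env ++ "q"]
46. n23.fin = -4  [terminal]
47. n22.cnt = 11  [11]
48. n22.off = true  [a.fin > -5]
49. n22.ok = "mm"  ["mm"]
50. n24.val = 19  [19]
51. n25.fin = 20  [terminal]
52. n24.hot = false  [a.fin == A.val]
53. n24.ok = 27  [27]
54. n24.env = 8  [a.fin + A.val - 31]
55. n21.cnt = -5  [A.env * -2 + 11]
56. n21.off = true  [A.ok > 26]
57. n21.ok = "nvxqmm"  [S₀.env ++ S₁.ok]
58. n2.hot = true  [S₂.off == true]
59. n2.ok = 2  [S₂.cnt + 7]
60. n2.env = 26  [S₂.cnt + 31]
61. n1.hot = "mpp"  [B.pre ++ "p"]
62. n0.cnt = 13  [13]
63. n0.off = false  [false]
64. n0.ok = "kmpp"  ["k" ++ B.hot]

6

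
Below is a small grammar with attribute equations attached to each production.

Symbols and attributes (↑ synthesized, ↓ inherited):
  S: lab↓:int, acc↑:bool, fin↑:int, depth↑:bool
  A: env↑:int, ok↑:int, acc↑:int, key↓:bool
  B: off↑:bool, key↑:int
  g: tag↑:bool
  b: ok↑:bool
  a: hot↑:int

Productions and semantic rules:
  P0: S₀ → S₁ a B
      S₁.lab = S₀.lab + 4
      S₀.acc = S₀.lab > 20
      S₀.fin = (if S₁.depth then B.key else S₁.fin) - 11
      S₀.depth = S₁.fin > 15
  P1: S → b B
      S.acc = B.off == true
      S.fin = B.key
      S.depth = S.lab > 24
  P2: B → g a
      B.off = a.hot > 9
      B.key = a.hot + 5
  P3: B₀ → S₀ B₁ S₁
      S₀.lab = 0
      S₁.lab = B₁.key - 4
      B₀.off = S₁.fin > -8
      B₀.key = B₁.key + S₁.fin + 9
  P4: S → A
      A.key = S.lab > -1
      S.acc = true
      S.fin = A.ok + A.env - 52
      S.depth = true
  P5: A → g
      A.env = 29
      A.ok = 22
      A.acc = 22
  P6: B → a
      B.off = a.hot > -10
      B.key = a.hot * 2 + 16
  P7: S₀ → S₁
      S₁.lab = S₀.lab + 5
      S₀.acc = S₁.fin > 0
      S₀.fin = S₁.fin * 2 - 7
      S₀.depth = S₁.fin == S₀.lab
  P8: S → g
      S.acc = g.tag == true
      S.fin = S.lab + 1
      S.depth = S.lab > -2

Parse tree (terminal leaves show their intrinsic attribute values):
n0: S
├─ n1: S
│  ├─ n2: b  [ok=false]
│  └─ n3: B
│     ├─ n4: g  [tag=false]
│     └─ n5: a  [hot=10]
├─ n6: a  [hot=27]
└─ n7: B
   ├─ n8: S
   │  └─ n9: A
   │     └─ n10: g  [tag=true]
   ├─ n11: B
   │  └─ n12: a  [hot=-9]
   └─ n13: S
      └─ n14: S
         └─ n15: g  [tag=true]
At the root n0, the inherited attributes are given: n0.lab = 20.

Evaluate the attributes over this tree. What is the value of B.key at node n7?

1. n0.lab = 20  [given at root]
2. n1.lab = 24  [S₀.lab + 4]
3. n2.ok = false  [terminal]
4. n4.tag = false  [terminal]
5. n5.hot = 10  [terminal]
6. n3.off = true  [a.hot > 9]
7. n3.key = 15  [a.hot + 5]
8. n1.acc = true  [B.off == true]
9. n1.fin = 15  [B.key]
10. n1.depth = false  [S.lab > 24]
11. n6.hot = 27  [terminal]
12. n8.lab = 0  [0]
13. n9.key = true  [S.lab > -1]
14. n10.tag = true  [terminal]
15. n9.env = 29  [29]
16. n9.ok = 22  [22]
17. n9.acc = 22  [22]
18. n8.acc = true  [true]
19. n8.fin = -1  [A.ok + A.env - 52]
20. n8.depth = true  [true]
21. n12.hot = -9  [terminal]
22. n11.off = true  [a.hot > -10]
23. n11.key = -2  [a.hot * 2 + 16]
24. n13.lab = -6  [B₁.key - 4]
25. n14.lab = -1  [S₀.lab + 5]
26. n15.tag = true  [terminal]
27. n14.acc = true  [g.tag == true]
28. n14.fin = 0  [S.lab + 1]
29. n14.depth = true  [S.lab > -2]
30. n13.acc = false  [S₁.fin > 0]
31. n13.fin = -7  [S₁.fin * 2 - 7]
32. n13.depth = false  [S₁.fin == S₀.lab]
33. n7.off = true  [S₁.fin > -8]
34. n7.key = 0  [B₁.key + S₁.fin + 9]
35. n0.acc = false  [S₀.lab > 20]
36. n0.fin = 4  [(if S₁.depth then B.key else S₁.fin) - 11]
37. n0.depth = false  [S₁.fin > 15]

0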